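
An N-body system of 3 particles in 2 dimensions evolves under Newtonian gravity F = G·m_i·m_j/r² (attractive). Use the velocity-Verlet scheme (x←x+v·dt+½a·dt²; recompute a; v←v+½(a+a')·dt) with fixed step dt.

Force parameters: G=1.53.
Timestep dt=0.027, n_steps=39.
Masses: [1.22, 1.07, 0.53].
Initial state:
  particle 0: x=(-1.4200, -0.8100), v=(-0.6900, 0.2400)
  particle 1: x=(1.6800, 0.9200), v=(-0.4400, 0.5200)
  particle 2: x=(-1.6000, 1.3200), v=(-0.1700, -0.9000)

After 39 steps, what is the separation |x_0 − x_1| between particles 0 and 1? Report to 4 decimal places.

3.6101

step 0: x0=(-1.4200, -0.8100) x1=(1.6800, 0.9200) x2=(-1.6000, 1.3200)
step 1: x0=(-1.4386, -0.8034) x1=(1.6680, 0.9340) x2=(-1.6045, 1.2955)
step 2: x0=(-1.4571, -0.7967) x1=(1.6559, 0.9480) x2=(-1.6089, 1.2708)
step 3: x0=(-1.4756, -0.7898) x1=(1.6437, 0.9619) x2=(-1.6132, 1.2457)
step 4: x0=(-1.4939, -0.7826) x1=(1.6313, 0.9758) x2=(-1.6173, 1.2202)
step 5: x0=(-1.5123, -0.7753) x1=(1.6188, 0.9896) x2=(-1.6213, 1.1945)
step 6: x0=(-1.5305, -0.7678) x1=(1.6061, 1.0034) x2=(-1.6251, 1.1683)
step 7: x0=(-1.5487, -0.7601) x1=(1.5932, 1.0171) x2=(-1.6289, 1.1418)
step 8: x0=(-1.5667, -0.7522) x1=(1.5802, 1.0308) x2=(-1.6325, 1.1149)
step 9: x0=(-1.5848, -0.7441) x1=(1.5671, 1.0444) x2=(-1.6359, 1.0877)
step 10: x0=(-1.6027, -0.7357) x1=(1.5538, 1.0580) x2=(-1.6393, 1.0600)
step 11: x0=(-1.6206, -0.7271) x1=(1.5404, 1.0716) x2=(-1.6425, 1.0319)
step 12: x0=(-1.6384, -0.7183) x1=(1.5268, 1.0850) x2=(-1.6456, 1.0033)
step 13: x0=(-1.6561, -0.7093) x1=(1.5131, 1.0985) x2=(-1.6485, 0.9743)
step 14: x0=(-1.6737, -0.7000) x1=(1.4992, 1.1118) x2=(-1.6514, 0.9448)
step 15: x0=(-1.6913, -0.6904) x1=(1.4852, 1.1252) x2=(-1.6541, 0.9149)
step 16: x0=(-1.7087, -0.6805) x1=(1.4710, 1.1384) x2=(-1.6568, 0.8844)
step 17: x0=(-1.7261, -0.6704) x1=(1.4567, 1.1516) x2=(-1.6593, 0.8533)
step 18: x0=(-1.7434, -0.6600) x1=(1.4422, 1.1648) x2=(-1.6617, 0.8217)
step 19: x0=(-1.7606, -0.6492) x1=(1.4276, 1.1779) x2=(-1.6641, 0.7895)
step 20: x0=(-1.7777, -0.6382) x1=(1.4128, 1.1909) x2=(-1.6663, 0.7567)
step 21: x0=(-1.7947, -0.6267) x1=(1.3979, 1.2039) x2=(-1.6685, 0.7231)
step 22: x0=(-1.8117, -0.6150) x1=(1.3829, 1.2168) x2=(-1.6707, 0.6889)
step 23: x0=(-1.8284, -0.6028) x1=(1.3677, 1.2297) x2=(-1.6728, 0.6539)
step 24: x0=(-1.8451, -0.5902) x1=(1.3523, 1.2425) x2=(-1.6749, 0.6181)
step 25: x0=(-1.8616, -0.5772) x1=(1.3368, 1.2552) x2=(-1.6770, 0.5814)
step 26: x0=(-1.8780, -0.5637) x1=(1.3212, 1.2679) x2=(-1.6791, 0.5437)
step 27: x0=(-1.8943, -0.5497) x1=(1.3054, 1.2805) x2=(-1.6813, 0.5050)
step 28: x0=(-1.9103, -0.5352) x1=(1.2894, 1.2931) x2=(-1.6836, 0.4652)
step 29: x0=(-1.9262, -0.5201) x1=(1.2733, 1.3056) x2=(-1.6861, 0.4242)
step 30: x0=(-1.9418, -0.5043) x1=(1.2571, 1.3180) x2=(-1.6888, 0.3818)
step 31: x0=(-1.9572, -0.4879) x1=(1.2407, 1.3303) x2=(-1.6918, 0.3379)
step 32: x0=(-1.9722, -0.4706) x1=(1.2242, 1.3426) x2=(-1.6953, 0.2923)
step 33: x0=(-1.9869, -0.4524) x1=(1.2075, 1.3548) x2=(-1.6994, 0.2448)
step 34: x0=(-2.0011, -0.4333) x1=(1.1907, 1.3669) x2=(-1.7042, 0.1952)
step 35: x0=(-2.0147, -0.4130) x1=(1.1737, 1.3790) x2=(-1.7101, 0.1431)
step 36: x0=(-2.0275, -0.3913) x1=(1.1566, 1.3910) x2=(-1.7176, 0.0880)
step 37: x0=(-2.0392, -0.3681) x1=(1.1394, 1.4029) x2=(-1.7272, 0.0295)
step 38: x0=(-2.0494, -0.3430) x1=(1.1220, 1.4147) x2=(-1.7400, -0.0332)
step 39: x0=(-2.0574, -0.3157) x1=(1.1045, 1.4265) x2=(-1.7577, -0.1008)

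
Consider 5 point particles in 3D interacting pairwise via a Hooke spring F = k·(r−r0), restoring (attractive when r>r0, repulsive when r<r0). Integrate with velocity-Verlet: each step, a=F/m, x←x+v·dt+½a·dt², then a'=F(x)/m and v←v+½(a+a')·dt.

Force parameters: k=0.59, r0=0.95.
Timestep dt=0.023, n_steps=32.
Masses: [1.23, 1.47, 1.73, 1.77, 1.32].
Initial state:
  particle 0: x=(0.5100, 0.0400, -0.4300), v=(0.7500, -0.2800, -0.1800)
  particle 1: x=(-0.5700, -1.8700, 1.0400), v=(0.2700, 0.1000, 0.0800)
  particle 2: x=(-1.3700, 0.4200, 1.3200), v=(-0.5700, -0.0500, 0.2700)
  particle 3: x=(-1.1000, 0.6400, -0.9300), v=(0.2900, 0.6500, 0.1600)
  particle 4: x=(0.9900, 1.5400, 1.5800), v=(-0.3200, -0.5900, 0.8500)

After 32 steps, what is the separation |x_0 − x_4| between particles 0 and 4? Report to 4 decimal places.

2.0768

step 0: x0=(0.5100, 0.0400, -0.4300) x1=(-0.5700, -1.8700, 1.0400) x2=(-1.3700, 0.4200, 1.3200) x3=(-1.1000, 0.6400, -0.9300) x4=(0.9900, 1.5400, 1.5800)
step 1: x0=(0.5270, 0.0336, -0.4337) x1=(-0.5637, -1.8670, 1.0417) x2=(-1.3828, 0.4188, 1.3260) x3=(-1.0931, 0.6548, -0.9259) x4=(0.9821, 1.5259, 1.5991)
step 2: x0=(0.5433, 0.0272, -0.4367) x1=(-0.5572, -1.8625, 1.0429) x2=(-1.3950, 0.4174, 1.3315) x3=(-1.0858, 0.6693, -0.9210) x4=(0.9732, 1.5106, 1.6174)
step 3: x0=(0.5590, 0.0210, -0.4389) x1=(-0.5504, -1.8565, 1.0439) x2=(-1.4066, 0.4159, 1.3367) x3=(-1.0780, 0.6836, -0.9152) x4=(0.9632, 1.4942, 1.6347)
step 4: x0=(0.5741, 0.0148, -0.4402) x1=(-0.5435, -1.8490, 1.0444) x2=(-1.4175, 0.4142, 1.3413) x3=(-1.0699, 0.6975, -0.9086) x4=(0.9522, 1.4767, 1.6512)
step 5: x0=(0.5885, 0.0087, -0.4408) x1=(-0.5364, -1.8401, 1.0446) x2=(-1.4278, 0.4124, 1.3455) x3=(-1.0612, 0.7112, -0.9011) x4=(0.9401, 1.4580, 1.6668)
step 6: x0=(0.6023, 0.0026, -0.4405) x1=(-0.5291, -1.8298, 1.0444) x2=(-1.4375, 0.4105, 1.3493) x3=(-1.0522, 0.7245, -0.8928) x4=(0.9271, 1.4384, 1.6815)
step 7: x0=(0.6154, -0.0033, -0.4394) x1=(-0.5216, -1.8180, 1.0439) x2=(-1.4465, 0.4084, 1.3527) x3=(-1.0428, 0.7375, -0.8837) x4=(0.9131, 1.4176, 1.6952)
step 8: x0=(0.6278, -0.0091, -0.4375) x1=(-0.5139, -1.8048, 1.0430) x2=(-1.4548, 0.4062, 1.3556) x3=(-1.0329, 0.7502, -0.8737) x4=(0.8981, 1.3958, 1.7080)
step 9: x0=(0.6395, -0.0149, -0.4347) x1=(-0.5060, -1.7902, 1.0418) x2=(-1.4625, 0.4038, 1.3580) x3=(-1.0226, 0.7625, -0.8629) x4=(0.8821, 1.3730, 1.7200)
step 10: x0=(0.6505, -0.0205, -0.4312) x1=(-0.4980, -1.7742, 1.0403) x2=(-1.4695, 0.4013, 1.3600) x3=(-1.0120, 0.7745, -0.8513) x4=(0.8652, 1.3492, 1.7310)
step 11: x0=(0.6608, -0.0260, -0.4268) x1=(-0.4898, -1.7569, 1.0384) x2=(-1.4759, 0.3986, 1.3616) x3=(-1.0009, 0.7861, -0.8389) x4=(0.8474, 1.3244, 1.7410)
step 12: x0=(0.6704, -0.0314, -0.4215) x1=(-0.4815, -1.7381, 1.0362) x2=(-1.4816, 0.3958, 1.3627) x3=(-0.9894, 0.7974, -0.8256) x4=(0.8286, 1.2987, 1.7501)
step 13: x0=(0.6793, -0.0367, -0.4155) x1=(-0.4730, -1.7181, 1.0337) x2=(-1.4866, 0.3929, 1.3634) x3=(-0.9776, 0.8083, -0.8115) x4=(0.8090, 1.2720, 1.7584)
step 14: x0=(0.6874, -0.0419, -0.4086) x1=(-0.4644, -1.6967, 1.0308) x2=(-1.4909, 0.3898, 1.3637) x3=(-0.9654, 0.8188, -0.7967) x4=(0.7885, 1.2444, 1.7656)
step 15: x0=(0.6947, -0.0469, -0.4009) x1=(-0.4556, -1.6740, 1.0277) x2=(-1.4945, 0.3866, 1.3635) x3=(-0.9528, 0.8290, -0.7810) x4=(0.7671, 1.2160, 1.7720)
step 16: x0=(0.7013, -0.0518, -0.3924) x1=(-0.4467, -1.6500, 1.0243) x2=(-1.4975, 0.3833, 1.3629) x3=(-0.9398, 0.8388, -0.7645) x4=(0.7450, 1.1867, 1.7774)
step 17: x0=(0.7072, -0.0566, -0.3831) x1=(-0.4377, -1.6248, 1.0205) x2=(-1.4997, 0.3798, 1.3619) x3=(-0.9265, 0.8482, -0.7473) x4=(0.7220, 1.1565, 1.7819)
step 18: x0=(0.7123, -0.0612, -0.3729) x1=(-0.4286, -1.5984, 1.0165) x2=(-1.5013, 0.3762, 1.3604) x3=(-0.9129, 0.8571, -0.7293) x4=(0.6983, 1.1256, 1.7855)
step 19: x0=(0.7167, -0.0657, -0.3620) x1=(-0.4193, -1.5707, 1.0122) x2=(-1.5023, 0.3725, 1.3586) x3=(-0.8989, 0.8657, -0.7105) x4=(0.6738, 1.0939, 1.7882)
step 20: x0=(0.7203, -0.0701, -0.3503) x1=(-0.4100, -1.5419, 1.0076) x2=(-1.5025, 0.3686, 1.3563) x3=(-0.8846, 0.8739, -0.6910) x4=(0.6485, 1.0615, 1.7900)
step 21: x0=(0.7231, -0.0743, -0.3378) x1=(-0.4006, -1.5120, 1.0028) x2=(-1.5021, 0.3646, 1.3537) x3=(-0.8699, 0.8817, -0.6708) x4=(0.6226, 1.0284, 1.7909)
step 22: x0=(0.7252, -0.0783, -0.3246) x1=(-0.3911, -1.4810, 0.9977) x2=(-1.5010, 0.3605, 1.3506) x3=(-0.8550, 0.8891, -0.6498) x4=(0.5960, 0.9946, 1.7910)
step 23: x0=(0.7265, -0.0822, -0.3106) x1=(-0.3815, -1.4488, 0.9924) x2=(-1.4992, 0.3563, 1.3471) x3=(-0.8398, 0.8961, -0.6282) x4=(0.5687, 0.9601, 1.7901)
step 24: x0=(0.7271, -0.0859, -0.2958) x1=(-0.3719, -1.4157, 0.9868) x2=(-1.4968, 0.3519, 1.3433) x3=(-0.8242, 0.9027, -0.6058) x4=(0.5409, 0.9251, 1.7884)
step 25: x0=(0.7269, -0.0895, -0.2803) x1=(-0.3622, -1.3815, 0.9811) x2=(-1.4938, 0.3474, 1.3391) x3=(-0.8084, 0.9089, -0.5827) x4=(0.5124, 0.8895, 1.7859)
step 26: x0=(0.7260, -0.0929, -0.2642) x1=(-0.3524, -1.3463, 0.9751) x2=(-1.4901, 0.3429, 1.3345) x3=(-0.7923, 0.9146, -0.5590) x4=(0.4834, 0.8533, 1.7826)
step 27: x0=(0.7244, -0.0962, -0.2473) x1=(-0.3426, -1.3102, 0.9688) x2=(-1.4857, 0.3382, 1.3295) x3=(-0.7760, 0.9200, -0.5347) x4=(0.4538, 0.8166, 1.7784)
step 28: x0=(0.7220, -0.0992, -0.2297) x1=(-0.3328, -1.2732, 0.9624) x2=(-1.4808, 0.3334, 1.3242) x3=(-0.7594, 0.9249, -0.5097) x4=(0.4237, 0.7795, 1.7734)
step 29: x0=(0.7189, -0.1022, -0.2114) x1=(-0.3229, -1.2354, 0.9558) x2=(-1.4752, 0.3285, 1.3185) x3=(-0.7426, 0.9295, -0.4840) x4=(0.3932, 0.7419, 1.7677)
step 30: x0=(0.7150, -0.1049, -0.1925) x1=(-0.3130, -1.1966, 0.9490) x2=(-1.4690, 0.3235, 1.3125) x3=(-0.7255, 0.9336, -0.4578) x4=(0.3622, 0.7039, 1.7611)
step 31: x0=(0.7105, -0.1075, -0.1730) x1=(-0.3032, -1.1572, 0.9421) x2=(-1.4622, 0.3184, 1.3061) x3=(-0.7083, 0.9373, -0.4310) x4=(0.3307, 0.6655, 1.7539)
step 32: x0=(0.7052, -0.1099, -0.1528) x1=(-0.2933, -1.1169, 0.9350) x2=(-1.4548, 0.3132, 1.2994) x3=(-0.6908, 0.9406, -0.4036) x4=(0.2989, 0.6268, 1.7459)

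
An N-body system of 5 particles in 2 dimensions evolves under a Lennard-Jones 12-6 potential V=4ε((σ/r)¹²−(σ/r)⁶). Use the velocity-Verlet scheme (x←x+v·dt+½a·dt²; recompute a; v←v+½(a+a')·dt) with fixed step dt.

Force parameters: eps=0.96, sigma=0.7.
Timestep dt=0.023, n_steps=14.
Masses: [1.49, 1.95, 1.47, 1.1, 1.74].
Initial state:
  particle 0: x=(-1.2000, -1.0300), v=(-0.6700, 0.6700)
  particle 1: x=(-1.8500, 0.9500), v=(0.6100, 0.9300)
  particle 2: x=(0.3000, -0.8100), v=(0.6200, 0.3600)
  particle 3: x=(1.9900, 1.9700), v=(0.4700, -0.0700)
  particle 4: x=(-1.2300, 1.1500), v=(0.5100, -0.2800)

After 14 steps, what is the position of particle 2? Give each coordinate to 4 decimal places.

step 0: x0=(-1.2000, -1.0300) x1=(-1.8500, 0.9500) x2=(0.3000, -0.8100) x3=(1.9900, 1.9700) x4=(-1.2300, 1.1500)
step 1: x0=(-1.2154, -1.0146) x1=(-1.8506, 0.9667) x2=(0.3142, -0.8017) x3=(2.0008, 1.9684) x4=(-1.2019, 1.1488)
step 2: x0=(-1.2307, -0.9991) x1=(-1.8682, 0.9786) x2=(0.3284, -0.7934) x3=(2.0116, 1.9668) x4=(-1.1547, 1.1530)
step 3: x0=(-1.2460, -0.9837) x1=(-1.8888, 0.9897) x2=(0.3426, -0.7852) x3=(2.0224, 1.9652) x4=(-1.1041, 1.1581)
step 4: x0=(-1.2613, -0.9682) x1=(-1.9091, 1.0009) x2=(0.3567, -0.7769) x3=(2.0332, 1.9636) x4=(-1.0539, 1.1630)
step 5: x0=(-1.2765, -0.9528) x1=(-1.9285, 1.0123) x2=(0.3707, -0.7686) x3=(2.0440, 1.9619) x4=(-1.0047, 1.1677)
step 6: x0=(-1.2918, -0.9373) x1=(-1.9472, 1.0238) x2=(0.3848, -0.7604) x3=(2.0548, 1.9603) x4=(-0.9563, 1.1723)
step 7: x0=(-1.3070, -0.9218) x1=(-1.9653, 1.0354) x2=(0.3988, -0.7521) x3=(2.0657, 1.9587) x4=(-0.9086, 1.1768)
step 8: x0=(-1.3221, -0.9062) x1=(-1.9830, 1.0470) x2=(0.4128, -0.7438) x3=(2.0765, 1.9571) x4=(-0.8612, 1.1812)
step 9: x0=(-1.3373, -0.8907) x1=(-2.0004, 1.0586) x2=(0.4268, -0.7356) x3=(2.0873, 1.9555) x4=(-0.8142, 1.1856)
step 10: x0=(-1.3524, -0.8752) x1=(-2.0176, 1.0703) x2=(0.4407, -0.7273) x3=(2.0981, 1.9539) x4=(-0.7674, 1.1900)
step 11: x0=(-1.3675, -0.8596) x1=(-2.0347, 1.0820) x2=(0.4547, -0.7190) x3=(2.1089, 1.9523) x4=(-0.7208, 1.1943)
step 12: x0=(-1.3826, -0.8441) x1=(-2.0517, 1.0937) x2=(0.4686, -0.7108) x3=(2.1197, 1.9506) x4=(-0.6743, 1.1986)
step 13: x0=(-1.3977, -0.8285) x1=(-2.0686, 1.1053) x2=(0.4825, -0.7025) x3=(2.1305, 1.9490) x4=(-0.6278, 1.2029)
step 14: x0=(-1.4128, -0.8129) x1=(-2.0855, 1.1170) x2=(0.4964, -0.6942) x3=(2.1413, 1.9474) x4=(-0.5814, 1.2072)

(0.4964, -0.6942)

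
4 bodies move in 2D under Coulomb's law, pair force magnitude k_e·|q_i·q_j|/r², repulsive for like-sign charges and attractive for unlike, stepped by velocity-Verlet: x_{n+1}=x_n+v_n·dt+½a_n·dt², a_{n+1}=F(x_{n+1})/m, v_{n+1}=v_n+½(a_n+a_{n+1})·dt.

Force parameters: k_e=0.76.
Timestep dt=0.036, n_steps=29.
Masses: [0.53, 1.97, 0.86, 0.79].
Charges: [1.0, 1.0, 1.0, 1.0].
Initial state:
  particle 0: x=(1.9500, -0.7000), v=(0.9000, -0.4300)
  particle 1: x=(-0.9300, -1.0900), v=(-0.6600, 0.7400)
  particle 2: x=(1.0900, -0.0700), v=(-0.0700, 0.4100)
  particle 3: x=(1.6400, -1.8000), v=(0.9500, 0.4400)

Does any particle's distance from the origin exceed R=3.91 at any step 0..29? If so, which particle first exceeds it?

step 0: x0=(1.9500, -0.7000) x1=(-0.9300, -1.0900) x2=(1.0900, -0.0700) x3=(1.6400, -1.8000)
step 1: x0=(1.9834, -0.7153) x1=(-0.9539, -1.0634) x2=(1.0871, -0.0547) x3=(1.6742, -1.7848)
step 2: x0=(2.0186, -0.7300) x1=(-0.9779, -1.0368) x2=(1.0836, -0.0385) x3=(1.7084, -1.7710)
step 3: x0=(2.0555, -0.7439) x1=(-1.0022, -1.0102) x2=(1.0795, -0.0213) x3=(1.7426, -1.7586)
step 4: x0=(2.0942, -0.7571) x1=(-1.0267, -0.9837) x2=(1.0748, -0.0033) x3=(1.7768, -1.7476)
step 5: x0=(2.1345, -0.7692) x1=(-1.0514, -0.9572) x2=(1.0696, 0.0155) x3=(1.8108, -1.7381)
step 6: x0=(2.1763, -0.7803) x1=(-1.0762, -0.9307) x2=(1.0639, 0.0352) x3=(1.8448, -1.7301)
step 7: x0=(2.2198, -0.7903) x1=(-1.1013, -0.9043) x2=(1.0579, 0.0555) x3=(1.8786, -1.7236)
step 8: x0=(2.2648, -0.7990) x1=(-1.1265, -0.8778) x2=(1.0514, 0.0765) x3=(1.9123, -1.7186)
step 9: x0=(2.3113, -0.8063) x1=(-1.1519, -0.8514) x2=(1.0446, 0.0981) x3=(1.9457, -1.7151)
step 10: x0=(2.3594, -0.8124) x1=(-1.1774, -0.8250) x2=(1.0375, 0.1204) x3=(1.9789, -1.7131)
step 11: x0=(2.4089, -0.8170) x1=(-1.2031, -0.7987) x2=(1.0301, 0.1432) x3=(2.0119, -1.7126)
step 12: x0=(2.4599, -0.8203) x1=(-1.2290, -0.7723) x2=(1.0224, 0.1666) x3=(2.0445, -1.7136)
step 13: x0=(2.5123, -0.8221) x1=(-1.2550, -0.7460) x2=(1.0144, 0.1905) x3=(2.0769, -1.7160)
step 14: x0=(2.5661, -0.8226) x1=(-1.2812, -0.7197) x2=(1.0062, 0.2148) x3=(2.1089, -1.7198)
step 15: x0=(2.6214, -0.8218) x1=(-1.3076, -0.6934) x2=(0.9978, 0.2396) x3=(2.1406, -1.7250)
step 16: x0=(2.6780, -0.8197) x1=(-1.3341, -0.6671) x2=(0.9892, 0.2648) x3=(2.1719, -1.7314)
step 17: x0=(2.7360, -0.8163) x1=(-1.3607, -0.6409) x2=(0.9805, 0.2905) x3=(2.2029, -1.7391)
step 18: x0=(2.7952, -0.8118) x1=(-1.3874, -0.6147) x2=(0.9715, 0.3165) x3=(2.2336, -1.7479)
step 19: x0=(2.8557, -0.8061) x1=(-1.4143, -0.5885) x2=(0.9625, 0.3429) x3=(2.2639, -1.7578)
step 20: x0=(2.9174, -0.7994) x1=(-1.4413, -0.5623) x2=(0.9532, 0.3696) x3=(2.2938, -1.7688)
step 21: x0=(2.9803, -0.7916) x1=(-1.4685, -0.5361) x2=(0.9439, 0.3966) x3=(2.3235, -1.7808)
step 22: x0=(3.0442, -0.7830) x1=(-1.4958, -0.5099) x2=(0.9345, 0.4240) x3=(2.3528, -1.7937)
step 23: x0=(3.1093, -0.7735) x1=(-1.5232, -0.4838) x2=(0.9249, 0.4516) x3=(2.3818, -1.8074)
step 24: x0=(3.1753, -0.7632) x1=(-1.5507, -0.4576) x2=(0.9153, 0.4796) x3=(2.4106, -1.8220)
step 25: x0=(3.2423, -0.7521) x1=(-1.5783, -0.4315) x2=(0.9056, 0.5078) x3=(2.4390, -1.8373)
step 26: x0=(3.3103, -0.7404) x1=(-1.6061, -0.4054) x2=(0.8958, 0.5363) x3=(2.4672, -1.8533)
step 27: x0=(3.3791, -0.7280) x1=(-1.6339, -0.3793) x2=(0.8859, 0.5650) x3=(2.4952, -1.8699)
step 28: x0=(3.4487, -0.7151) x1=(-1.6619, -0.3532) x2=(0.8760, 0.5939) x3=(2.5230, -1.8872)
step 29: x0=(3.5191, -0.7016) x1=(-1.6899, -0.3272) x2=(0.8661, 0.6231) x3=(2.5505, -1.9051)

no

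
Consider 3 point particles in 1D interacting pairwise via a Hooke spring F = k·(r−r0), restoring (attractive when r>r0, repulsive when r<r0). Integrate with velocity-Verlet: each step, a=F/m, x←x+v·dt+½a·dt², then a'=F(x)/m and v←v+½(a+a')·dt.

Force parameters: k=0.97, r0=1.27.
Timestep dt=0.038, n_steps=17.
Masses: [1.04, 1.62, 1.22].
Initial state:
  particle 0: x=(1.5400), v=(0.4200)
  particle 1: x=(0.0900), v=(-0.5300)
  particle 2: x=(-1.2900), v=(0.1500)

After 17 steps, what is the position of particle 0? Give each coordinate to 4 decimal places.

(1.4542)

step 0: x0=(1.5400) x1=(0.0900) x2=(-1.2900)
step 1: x0=(1.5548) x1=(0.0699) x2=(-1.2833)
step 2: x0=(1.5672) x1=(0.0499) x2=(-1.2748)
step 3: x0=(1.5771) x1=(0.0301) x2=(-1.2644)
step 4: x0=(1.5846) x1=(0.0105) x2=(-1.2521)
step 5: x0=(1.5895) x1=(-0.0089) x2=(-1.2381)
step 6: x0=(1.5919) x1=(-0.0279) x2=(-1.2223)
step 7: x0=(1.5917) x1=(-0.0466) x2=(-1.2048)
step 8: x0=(1.5890) x1=(-0.0648) x2=(-1.1857)
step 9: x0=(1.5837) x1=(-0.0826) x2=(-1.1651)
step 10: x0=(1.5760) x1=(-0.0999) x2=(-1.1429)
step 11: x0=(1.5657) x1=(-0.1166) x2=(-1.1194)
step 12: x0=(1.5529) x1=(-0.1327) x2=(-1.0945)
step 13: x0=(1.5378) x1=(-0.1482) x2=(-1.0684)
step 14: x0=(1.5203) x1=(-0.1631) x2=(-1.0412)
step 15: x0=(1.5004) x1=(-0.1772) x2=(-1.0130)
step 16: x0=(1.4784) x1=(-0.1907) x2=(-0.9838)
step 17: x0=(1.4542) x1=(-0.2033) x2=(-0.9538)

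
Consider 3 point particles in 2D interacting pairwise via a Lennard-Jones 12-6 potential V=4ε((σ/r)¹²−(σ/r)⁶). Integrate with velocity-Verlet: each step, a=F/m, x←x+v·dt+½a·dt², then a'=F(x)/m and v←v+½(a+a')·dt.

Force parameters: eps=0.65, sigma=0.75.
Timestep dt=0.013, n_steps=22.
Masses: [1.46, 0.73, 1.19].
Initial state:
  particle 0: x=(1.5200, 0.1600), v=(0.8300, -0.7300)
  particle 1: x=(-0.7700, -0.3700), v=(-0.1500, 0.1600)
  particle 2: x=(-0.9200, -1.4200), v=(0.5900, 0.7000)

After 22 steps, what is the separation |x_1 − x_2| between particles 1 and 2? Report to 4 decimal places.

0.7704

step 0: x0=(1.5200, 0.1600) x1=(-0.7700, -0.3700) x2=(-0.9200, -1.4200)
step 1: x0=(1.5308, 0.1505) x1=(-0.7720, -0.3681) x2=(-0.9123, -1.4108)
step 2: x0=(1.5416, 0.1410) x1=(-0.7740, -0.3665) x2=(-0.9046, -1.4014)
step 3: x0=(1.5524, 0.1315) x1=(-0.7760, -0.3652) x2=(-0.8969, -1.3918)
step 4: x0=(1.5632, 0.1220) x1=(-0.7781, -0.3643) x2=(-0.8891, -1.3820)
step 5: x0=(1.5739, 0.1125) x1=(-0.7803, -0.3638) x2=(-0.8813, -1.3719)
step 6: x0=(1.5847, 0.1031) x1=(-0.7825, -0.3637) x2=(-0.8735, -1.3616)
step 7: x0=(1.5955, 0.0936) x1=(-0.7847, -0.3640) x2=(-0.8657, -1.3511)
step 8: x0=(1.6063, 0.0841) x1=(-0.7869, -0.3647) x2=(-0.8578, -1.3402)
step 9: x0=(1.6171, 0.0746) x1=(-0.7892, -0.3658) x2=(-0.8499, -1.3292)
step 10: x0=(1.6279, 0.0651) x1=(-0.7915, -0.3675) x2=(-0.8420, -1.3178)
step 11: x0=(1.6386, 0.0556) x1=(-0.7938, -0.3695) x2=(-0.8341, -1.3061)
step 12: x0=(1.6494, 0.0461) x1=(-0.7962, -0.3721) x2=(-0.8262, -1.2942)
step 13: x0=(1.6602, 0.0366) x1=(-0.7985, -0.3752) x2=(-0.8183, -1.2819)
step 14: x0=(1.6710, 0.0271) x1=(-0.8009, -0.3787) x2=(-0.8103, -1.2694)
step 15: x0=(1.6818, 0.0176) x1=(-0.8033, -0.3826) x2=(-0.8024, -1.2566)
step 16: x0=(1.6925, 0.0081) x1=(-0.8056, -0.3868) x2=(-0.7944, -1.2436)
step 17: x0=(1.7033, -0.0014) x1=(-0.8080, -0.3913) x2=(-0.7865, -1.2305)
step 18: x0=(1.7141, -0.0109) x1=(-0.8104, -0.3957) x2=(-0.7785, -1.2174)
step 19: x0=(1.7249, -0.0204) x1=(-0.8128, -0.3997) x2=(-0.7706, -1.2046)
step 20: x0=(1.7356, -0.0298) x1=(-0.8152, -0.4028) x2=(-0.7626, -1.1923)
step 21: x0=(1.7464, -0.0393) x1=(-0.8177, -0.4045) x2=(-0.7546, -1.1809)
step 22: x0=(1.7572, -0.0488) x1=(-0.8204, -0.4040) x2=(-0.7464, -1.1708)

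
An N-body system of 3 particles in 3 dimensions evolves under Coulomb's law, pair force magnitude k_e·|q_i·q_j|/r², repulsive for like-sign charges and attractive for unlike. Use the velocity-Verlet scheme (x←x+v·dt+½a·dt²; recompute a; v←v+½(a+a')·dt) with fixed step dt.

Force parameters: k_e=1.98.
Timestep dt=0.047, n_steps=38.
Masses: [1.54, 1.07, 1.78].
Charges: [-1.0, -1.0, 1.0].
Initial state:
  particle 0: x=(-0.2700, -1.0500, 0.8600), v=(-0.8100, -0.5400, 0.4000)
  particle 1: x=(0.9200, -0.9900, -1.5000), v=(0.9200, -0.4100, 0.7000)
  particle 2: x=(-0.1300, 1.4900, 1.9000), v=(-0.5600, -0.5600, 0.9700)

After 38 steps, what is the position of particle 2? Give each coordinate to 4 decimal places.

(-1.1235, 0.2510, 3.4662)

step 0: x0=(-0.2700, -1.0500, 0.8600) x1=(0.9200, -0.9900, -1.5000) x2=(-0.1300, 1.4900, 1.9000)
step 1: x0=(-0.3082, -1.0752, 0.8791) x1=(0.9633, -1.0092, -1.4673) x2=(-0.1563, 1.4635, 1.9455)
step 2: x0=(-0.3465, -1.1001, 0.8986) x1=(1.0069, -1.0283, -1.4349) x2=(-0.1826, 1.4366, 1.9907)
step 3: x0=(-0.3850, -1.1246, 0.9186) x1=(1.0507, -1.0472, -1.4028) x2=(-0.2089, 1.4094, 2.0358)
step 4: x0=(-0.4236, -1.1489, 0.9391) x1=(1.0947, -1.0660, -1.3711) x2=(-0.2352, 1.3818, 2.0806)
step 5: x0=(-0.4625, -1.1728, 0.9601) x1=(1.1390, -1.0847, -1.3396) x2=(-0.2614, 1.3538, 2.1251)
step 6: x0=(-0.5015, -1.1963, 0.9815) x1=(1.1834, -1.1032, -1.3084) x2=(-0.2876, 1.3255, 2.1695)
step 7: x0=(-0.5407, -1.2196, 1.0034) x1=(1.2281, -1.1216, -1.2774) x2=(-0.3139, 1.2968, 2.2136)
step 8: x0=(-0.5801, -1.2425, 1.0256) x1=(1.2731, -1.1399, -1.2467) x2=(-0.3401, 1.2678, 2.2575)
step 9: x0=(-0.6197, -1.2652, 1.0483) x1=(1.3183, -1.1581, -1.2161) x2=(-0.3662, 1.2384, 2.3011)
step 10: x0=(-0.6594, -1.2875, 1.0714) x1=(1.3637, -1.1761, -1.1858) x2=(-0.3924, 1.2088, 2.3446)
step 11: x0=(-0.6993, -1.3095, 1.0949) x1=(1.4093, -1.1941, -1.1557) x2=(-0.4186, 1.1787, 2.3878)
step 12: x0=(-0.7394, -1.3313, 1.1188) x1=(1.4551, -1.2119, -1.1257) x2=(-0.4447, 1.1484, 2.4307)
step 13: x0=(-0.7797, -1.3527, 1.1430) x1=(1.5012, -1.2296, -1.0959) x2=(-0.4708, 1.1177, 2.4735)
step 14: x0=(-0.8201, -1.3738, 1.1676) x1=(1.5474, -1.2472, -1.0662) x2=(-0.4970, 1.0867, 2.5160)
step 15: x0=(-0.8606, -1.3946, 1.1926) x1=(1.5939, -1.2647, -1.0367) x2=(-0.5231, 1.0553, 2.5583)
step 16: x0=(-0.9013, -1.4151, 1.2178) x1=(1.6406, -1.2821, -1.0072) x2=(-0.5492, 1.0237, 2.6003)
step 17: x0=(-0.9422, -1.4353, 1.2435) x1=(1.6874, -1.2994, -0.9779) x2=(-0.5752, 0.9917, 2.6421)
step 18: x0=(-0.9832, -1.4553, 1.2694) x1=(1.7344, -1.3166, -0.9487) x2=(-0.6013, 0.9594, 2.6837)
step 19: x0=(-1.0243, -1.4749, 1.2957) x1=(1.7817, -1.3337, -0.9195) x2=(-0.6274, 0.9268, 2.7251)
step 20: x0=(-1.0655, -1.4942, 1.3223) x1=(1.8290, -1.3507, -0.8904) x2=(-0.6534, 0.8939, 2.7662)
step 21: x0=(-1.1069, -1.5133, 1.3493) x1=(1.8766, -1.3676, -0.8614) x2=(-0.6795, 0.8607, 2.8071)
step 22: x0=(-1.1484, -1.5320, 1.3765) x1=(1.9242, -1.3845, -0.8325) x2=(-0.7056, 0.8272, 2.8478)
step 23: x0=(-1.1899, -1.5505, 1.4040) x1=(1.9721, -1.4012, -0.8035) x2=(-0.7316, 0.7934, 2.8882)
step 24: x0=(-1.2316, -1.5686, 1.4318) x1=(2.0200, -1.4179, -0.7747) x2=(-0.7577, 0.7593, 2.9284)
step 25: x0=(-1.2734, -1.5865, 1.4600) x1=(2.0682, -1.4345, -0.7458) x2=(-0.7837, 0.7248, 2.9684)
step 26: x0=(-1.3152, -1.6041, 1.4884) x1=(2.1164, -1.4511, -0.7170) x2=(-0.8098, 0.6901, 3.0081)
step 27: x0=(-1.3571, -1.6214, 1.5171) x1=(2.1647, -1.4675, -0.6882) x2=(-0.8358, 0.6551, 3.0476)
step 28: x0=(-1.3991, -1.6384, 1.5461) x1=(2.2132, -1.4839, -0.6595) x2=(-0.8619, 0.6198, 3.0869)
step 29: x0=(-1.4412, -1.6551, 1.5754) x1=(2.2618, -1.5002, -0.6307) x2=(-0.8880, 0.5842, 3.1259)
step 30: x0=(-1.4833, -1.6715, 1.6049) x1=(2.3105, -1.5165, -0.6020) x2=(-0.9141, 0.5483, 3.1647)
step 31: x0=(-1.5255, -1.6876, 1.6348) x1=(2.3593, -1.5327, -0.5732) x2=(-0.9402, 0.5122, 3.2032)
step 32: x0=(-1.5677, -1.7034, 1.6649) x1=(2.4081, -1.5488, -0.5445) x2=(-0.9663, 0.4757, 3.2415)
step 33: x0=(-1.6100, -1.7190, 1.6953) x1=(2.4571, -1.5649, -0.5158) x2=(-0.9924, 0.4389, 3.2796)
step 34: x0=(-1.6522, -1.7342, 1.7260) x1=(2.5061, -1.5810, -0.4870) x2=(-1.0186, 0.4019, 3.3174)
step 35: x0=(-1.6945, -1.7492, 1.7569) x1=(2.5553, -1.5969, -0.4583) x2=(-1.0448, 0.3646, 3.3549)
step 36: x0=(-1.7369, -1.7639, 1.7882) x1=(2.6045, -1.6129, -0.4296) x2=(-1.0710, 0.3270, 3.3923)
step 37: x0=(-1.7792, -1.7782, 1.8197) x1=(2.6537, -1.6287, -0.4008) x2=(-1.0972, 0.2891, 3.4293)
step 38: x0=(-1.8216, -1.7923, 1.8515) x1=(2.7031, -1.6446, -0.3721) x2=(-1.1235, 0.2510, 3.4662)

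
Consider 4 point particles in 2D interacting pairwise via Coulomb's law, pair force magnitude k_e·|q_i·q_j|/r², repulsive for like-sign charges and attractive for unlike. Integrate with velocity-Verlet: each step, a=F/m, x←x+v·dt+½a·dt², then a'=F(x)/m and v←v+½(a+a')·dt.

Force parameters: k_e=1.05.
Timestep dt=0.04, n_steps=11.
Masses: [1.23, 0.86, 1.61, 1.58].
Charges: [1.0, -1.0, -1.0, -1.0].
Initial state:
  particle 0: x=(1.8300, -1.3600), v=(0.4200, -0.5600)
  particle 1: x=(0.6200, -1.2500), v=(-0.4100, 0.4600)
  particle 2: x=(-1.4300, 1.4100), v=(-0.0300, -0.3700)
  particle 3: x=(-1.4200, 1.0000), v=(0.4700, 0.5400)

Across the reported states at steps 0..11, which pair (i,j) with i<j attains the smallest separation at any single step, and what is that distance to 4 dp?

step 0: x0=(1.8300, -1.3600) x1=(0.6200, -1.2500) x2=(-1.4300, 1.4100) x3=(-1.4200, 1.0000)
step 1: x0=(1.8463, -1.3823) x1=(0.6044, -1.2318) x2=(-1.4313, 1.3983) x3=(-1.4011, 1.0185)
step 2: x0=(1.8616, -1.4044) x1=(0.5903, -1.2141) x2=(-1.4331, 1.3938) x3=(-1.3817, 1.0297)
step 3: x0=(1.8759, -1.4263) x1=(0.5776, -1.1968) x2=(-1.4361, 1.3970) x3=(-1.3612, 1.0332)
step 4: x0=(1.8894, -1.4480) x1=(0.5662, -1.1800) x2=(-1.4406, 1.4077) x3=(-1.3392, 1.0291)
step 5: x0=(1.9020, -1.4694) x1=(0.5562, -1.1638) x2=(-1.4469, 1.4249) x3=(-1.3154, 1.0185)
step 6: x0=(1.9137, -1.4905) x1=(0.5474, -1.1482) x2=(-1.4549, 1.4477) x3=(-1.2899, 1.0024)
step 7: x0=(1.9247, -1.5114) x1=(0.5399, -1.1330) x2=(-1.4646, 1.4748) x3=(-1.2628, 0.9819)
step 8: x0=(1.9350, -1.5320) x1=(0.5335, -1.1185) x2=(-1.4757, 1.5053) x3=(-1.2342, 0.9580)
step 9: x0=(1.9445, -1.5524) x1=(0.5284, -1.1046) x2=(-1.4880, 1.5386) x3=(-1.2046, 0.9314)
step 10: x0=(1.9533, -1.5724) x1=(0.5243, -1.0913) x2=(-1.5013, 1.5740) x3=(-1.1739, 0.9028)
step 11: x0=(1.9614, -1.5922) x1=(0.5213, -1.0786) x2=(-1.5155, 1.6112) x3=(-1.1425, 0.8726)

pair (2,3), distance 0.3678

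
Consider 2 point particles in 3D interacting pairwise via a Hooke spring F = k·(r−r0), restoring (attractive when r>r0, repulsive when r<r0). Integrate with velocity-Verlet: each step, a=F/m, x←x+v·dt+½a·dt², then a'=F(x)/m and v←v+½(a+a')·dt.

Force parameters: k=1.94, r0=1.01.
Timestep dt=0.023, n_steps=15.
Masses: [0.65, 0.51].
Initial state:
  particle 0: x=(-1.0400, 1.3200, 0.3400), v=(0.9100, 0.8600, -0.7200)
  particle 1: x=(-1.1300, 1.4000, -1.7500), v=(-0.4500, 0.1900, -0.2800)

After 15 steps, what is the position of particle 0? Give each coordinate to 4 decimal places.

(-0.7465, 1.6171, -0.0808)

step 0: x0=(-1.0400, 1.3200, 0.3400) x1=(-1.1300, 1.4000, -1.7500)
step 1: x0=(-1.0191, 1.3398, 0.3226) x1=(-1.1403, 1.4043, -1.7554)
step 2: x0=(-0.9983, 1.3597, 0.3035) x1=(-1.1505, 1.4086, -1.7585)
step 3: x0=(-0.9776, 1.3796, 0.2827) x1=(-1.1605, 1.4128, -1.7596)
step 4: x0=(-0.9571, 1.3995, 0.2603) x1=(-1.1703, 1.4170, -1.7586)
step 5: x0=(-0.9368, 1.4195, 0.2363) x1=(-1.1800, 1.4211, -1.7556)
step 6: x0=(-0.9166, 1.4394, 0.2107) x1=(-1.1893, 1.4253, -1.7505)
step 7: x0=(-0.8966, 1.4593, 0.1836) x1=(-1.1984, 1.4295, -1.7435)
step 8: x0=(-0.8769, 1.4793, 0.1551) x1=(-1.2072, 1.4337, -1.7347)
step 9: x0=(-0.8574, 1.4991, 0.1251) x1=(-1.2157, 1.4379, -1.7240)
step 10: x0=(-0.8382, 1.5190, 0.0938) x1=(-1.2239, 1.4422, -1.7117)
step 11: x0=(-0.8193, 1.5387, 0.0612) x1=(-1.2317, 1.4466, -1.6977)
step 12: x0=(-0.8006, 1.5585, 0.0273) x1=(-1.2392, 1.4510, -1.6821)
step 13: x0=(-0.7823, 1.5781, -0.0077) x1=(-1.2462, 1.4556, -1.6650)
step 14: x0=(-0.7642, 1.5977, -0.0437) x1=(-1.2529, 1.4602, -1.6466)
step 15: x0=(-0.7465, 1.6171, -0.0808) x1=(-1.2592, 1.4650, -1.6268)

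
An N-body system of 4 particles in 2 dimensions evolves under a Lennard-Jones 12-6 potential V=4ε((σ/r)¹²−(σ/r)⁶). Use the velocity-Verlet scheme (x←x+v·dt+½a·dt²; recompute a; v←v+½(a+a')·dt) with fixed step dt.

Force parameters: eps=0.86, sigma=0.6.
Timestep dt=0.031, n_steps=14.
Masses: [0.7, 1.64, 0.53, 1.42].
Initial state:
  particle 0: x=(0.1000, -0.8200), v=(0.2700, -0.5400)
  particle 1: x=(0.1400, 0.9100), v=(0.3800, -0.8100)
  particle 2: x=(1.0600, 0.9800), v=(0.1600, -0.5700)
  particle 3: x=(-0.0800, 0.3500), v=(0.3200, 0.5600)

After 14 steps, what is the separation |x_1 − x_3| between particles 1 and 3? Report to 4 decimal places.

1.2924

step 0: x0=(0.1000, -0.8200) x1=(0.1400, 0.9100) x2=(1.0600, 0.9800) x3=(-0.0800, 0.3500)
step 1: x0=(0.1083, -0.8365) x1=(0.1557, 0.8938) x2=(1.0635, 0.9622) x3=(-0.0741, 0.3570)
step 2: x0=(0.1166, -0.8527) x1=(0.1853, 0.9080) x2=(1.0640, 0.9440) x3=(-0.0830, 0.3288)
step 3: x0=(0.1249, -0.8684) x1=(0.2181, 0.9268) x2=(1.0608, 0.9255) x3=(-0.0942, 0.2953)
step 4: x0=(0.1331, -0.8838) x1=(0.2516, 0.9442) x2=(1.0531, 0.9069) x3=(-0.1046, 0.2633)
step 5: x0=(0.1411, -0.8987) x1=(0.2859, 0.9597) x2=(1.0399, 0.8884) x3=(-0.1137, 0.2331)
step 6: x0=(0.1492, -0.9131) x1=(0.3214, 0.9738) x2=(1.0203, 0.8704) x3=(-0.1219, 0.2043)
step 7: x0=(0.1570, -0.9271) x1=(0.3580, 0.9867) x2=(0.9956, 0.8529) x3=(-0.1294, 0.1763)
step 8: x0=(0.1648, -0.9405) x1=(0.3918, 0.9995) x2=(0.9783, 0.8338) x3=(-0.1363, 0.1488)
step 9: x0=(0.1725, -0.9535) x1=(0.4111, 1.0158) x2=(1.0049, 0.8019) x3=(-0.1427, 0.1216)
step 10: x0=(0.1799, -0.9658) x1=(0.4238, 1.0342) x2=(1.0509, 0.7629) x3=(-0.1487, 0.0946)
step 11: x0=(0.1873, -0.9775) x1=(0.4370, 1.0520) x2=(1.0949, 0.7247) x3=(-0.1545, 0.0676)
step 12: x0=(0.1944, -0.9886) x1=(0.4518, 1.0688) x2=(1.1331, 0.6890) x3=(-0.1599, 0.0405)
step 13: x0=(0.2013, -0.9991) x1=(0.4683, 1.0845) x2=(1.1662, 0.6562) x3=(-0.1652, 0.0132)
step 14: x0=(0.2079, -1.0088) x1=(0.4860, 1.0993) x2=(1.1950, 0.6258) x3=(-0.1701, -0.0142)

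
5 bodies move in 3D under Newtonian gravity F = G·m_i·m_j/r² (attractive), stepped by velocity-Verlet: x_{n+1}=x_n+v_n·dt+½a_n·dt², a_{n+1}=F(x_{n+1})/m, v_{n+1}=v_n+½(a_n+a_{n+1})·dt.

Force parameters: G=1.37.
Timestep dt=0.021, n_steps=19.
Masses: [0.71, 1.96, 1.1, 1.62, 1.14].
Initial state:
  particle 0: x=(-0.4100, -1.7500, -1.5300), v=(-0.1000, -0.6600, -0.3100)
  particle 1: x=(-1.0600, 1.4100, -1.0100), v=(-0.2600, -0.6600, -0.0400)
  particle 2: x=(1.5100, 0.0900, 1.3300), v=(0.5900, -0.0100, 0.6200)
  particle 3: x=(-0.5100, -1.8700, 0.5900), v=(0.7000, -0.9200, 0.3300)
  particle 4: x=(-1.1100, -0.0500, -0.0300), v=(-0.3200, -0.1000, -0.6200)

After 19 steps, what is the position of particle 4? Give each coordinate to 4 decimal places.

(-1.2079, -0.0645, -0.3106)

step 0: x0=(-0.4100, -1.7500, -1.5300) x1=(-1.0600, 1.4100, -1.0100) x2=(1.5100, 0.0900, 1.3300) x3=(-0.5100, -1.8700, 0.5900) x4=(-1.1100, -0.0500, -0.0300)
step 1: x0=(-0.4121, -1.7638, -1.5363) x1=(-1.0654, 1.3960, -1.0108) x2=(1.5223, 0.0898, 1.3429) x3=(-0.4953, -1.8892, 0.5968) x4=(-1.1166, -0.0521, -0.0431)
step 2: x0=(-0.4143, -1.7773, -1.5423) x1=(-1.0708, 1.3817, -1.0113) x2=(1.5343, 0.0895, 1.3558) x3=(-0.4806, -1.9081, 0.6035) x4=(-1.1231, -0.0541, -0.0563)
step 3: x0=(-0.4165, -1.7907, -1.5480) x1=(-1.0762, 1.3670, -1.0117) x2=(1.5462, 0.0891, 1.3684) x3=(-0.4659, -1.9267, 0.6101) x4=(-1.1294, -0.0560, -0.0698)
step 4: x0=(-0.4188, -1.8038, -1.5533) x1=(-1.0815, 1.3521, -1.0119) x2=(1.5578, 0.0886, 1.3810) x3=(-0.4513, -1.9450, 0.6164) x4=(-1.1355, -0.0579, -0.0833)
step 5: x0=(-0.4211, -1.8168, -1.5583) x1=(-1.0867, 1.3368, -1.0119) x2=(1.5692, 0.0881, 1.3934) x3=(-0.4366, -1.9631, 0.6226) x4=(-1.1415, -0.0596, -0.0971)
step 6: x0=(-0.4234, -1.8295, -1.5630) x1=(-1.0919, 1.3212, -1.0118) x2=(1.5804, 0.0876, 1.4056) x3=(-0.4219, -1.9809, 0.6287) x4=(-1.1473, -0.0613, -0.1110)
step 7: x0=(-0.4258, -1.8421, -1.5674) x1=(-1.0971, 1.3053, -1.0114) x2=(1.5914, 0.0869, 1.4178) x3=(-0.4073, -1.9985, 0.6346) x4=(-1.1529, -0.0628, -0.1251)
step 8: x0=(-0.4282, -1.8544, -1.5714) x1=(-1.1022, 1.2891, -1.0108) x2=(1.6022, 0.0862, 1.4298) x3=(-0.3927, -2.0157, 0.6403) x4=(-1.1583, -0.0641, -0.1394)
step 9: x0=(-0.4306, -1.8666, -1.5751) x1=(-1.1073, 1.2725, -1.0101) x2=(1.6128, 0.0855, 1.4416) x3=(-0.3781, -2.0328, 0.6459) x4=(-1.1636, -0.0653, -0.1539)
step 10: x0=(-0.4331, -1.8785, -1.5785) x1=(-1.1124, 1.2556, -1.0091) x2=(1.6232, 0.0846, 1.4534) x3=(-0.3635, -2.0496, 0.6513) x4=(-1.1688, -0.0663, -0.1685)
step 11: x0=(-0.4356, -1.8903, -1.5816) x1=(-1.1173, 1.2383, -1.0080) x2=(1.6334, 0.0838, 1.4650) x3=(-0.3489, -2.0661, 0.6566) x4=(-1.1738, -0.0671, -0.1834)
step 12: x0=(-0.4382, -1.9018, -1.5844) x1=(-1.1223, 1.2207, -1.0066) x2=(1.6435, 0.0828, 1.4765) x3=(-0.3343, -2.0824, 0.6618) x4=(-1.1786, -0.0677, -0.1985)
step 13: x0=(-0.4408, -1.9132, -1.5869) x1=(-1.1272, 1.2027, -1.0051) x2=(1.6533, 0.0818, 1.4878) x3=(-0.3198, -2.0985, 0.6667) x4=(-1.1832, -0.0681, -0.2138)
step 14: x0=(-0.4434, -1.9243, -1.5890) x1=(-1.1321, 1.1843, -1.0033) x2=(1.6629, 0.0807, 1.4990) x3=(-0.3053, -2.1143, 0.6716) x4=(-1.1877, -0.0683, -0.2293)
step 15: x0=(-0.4460, -1.9353, -1.5909) x1=(-1.1369, 1.1656, -1.0013) x2=(1.6723, 0.0795, 1.5101) x3=(-0.2908, -2.1300, 0.6763) x4=(-1.1921, -0.0681, -0.2451)
step 16: x0=(-0.4487, -1.9460, -1.5925) x1=(-1.1417, 1.1465, -0.9991) x2=(1.6816, 0.0783, 1.5211) x3=(-0.2763, -2.1453, 0.6809) x4=(-1.1963, -0.0677, -0.2611)
step 17: x0=(-0.4514, -1.9566, -1.5937) x1=(-1.1464, 1.1269, -0.9966) x2=(1.6907, 0.0770, 1.5319) x3=(-0.2619, -2.1605, 0.6853) x4=(-1.2003, -0.0670, -0.2773)
step 18: x0=(-0.4541, -1.9669, -1.5947) x1=(-1.1511, 1.1070, -0.9940) x2=(1.6996, 0.0756, 1.5426) x3=(-0.2474, -2.1754, 0.6895) x4=(-1.2042, -0.0660, -0.2939)
step 19: x0=(-0.4569, -1.9771, -1.5954) x1=(-1.1557, 1.0866, -0.9910) x2=(1.7083, 0.0742, 1.5532) x3=(-0.2330, -2.1901, 0.6937) x4=(-1.2079, -0.0645, -0.3106)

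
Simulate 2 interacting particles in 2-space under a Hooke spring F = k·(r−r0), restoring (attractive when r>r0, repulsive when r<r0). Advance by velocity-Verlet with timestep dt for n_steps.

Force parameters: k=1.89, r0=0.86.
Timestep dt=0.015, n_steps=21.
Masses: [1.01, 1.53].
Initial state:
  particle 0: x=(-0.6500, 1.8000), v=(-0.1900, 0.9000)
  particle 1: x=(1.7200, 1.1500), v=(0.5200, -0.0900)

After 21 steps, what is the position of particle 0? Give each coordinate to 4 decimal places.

step 0: x0=(-0.6500, 1.8000) x1=(1.7200, 1.1500)
step 1: x0=(-0.6525, 1.8134) x1=(1.7276, 1.1487)
step 2: x0=(-0.6544, 1.8266) x1=(1.7347, 1.1475)
step 3: x0=(-0.6556, 1.8397) x1=(1.7415, 1.1465)
step 4: x0=(-0.6562, 1.8525) x1=(1.7477, 1.1456)
step 5: x0=(-0.6561, 1.8652) x1=(1.7536, 1.1448)
step 6: x0=(-0.6553, 1.8776) x1=(1.7590, 1.1441)
step 7: x0=(-0.6538, 1.8899) x1=(1.7640, 1.1436)
step 8: x0=(-0.6517, 1.9019) x1=(1.7685, 1.1432)
step 9: x0=(-0.6489, 1.9138) x1=(1.7725, 1.1430)
step 10: x0=(-0.6454, 1.9254) x1=(1.7762, 1.1428)
step 11: x0=(-0.6413, 1.9368) x1=(1.7794, 1.1429)
step 12: x0=(-0.6365, 1.9480) x1=(1.7821, 1.1431)
step 13: x0=(-0.6310, 1.9589) x1=(1.7844, 1.1434)
step 14: x0=(-0.6248, 1.9696) x1=(1.7862, 1.1439)
step 15: x0=(-0.6180, 1.9801) x1=(1.7876, 1.1445)
step 16: x0=(-0.6105, 1.9904) x1=(1.7886, 1.1453)
step 17: x0=(-0.6023, 2.0004) x1=(1.7891, 1.1462)
step 18: x0=(-0.5934, 2.0102) x1=(1.7892, 1.1473)
step 19: x0=(-0.5839, 2.0198) x1=(1.7888, 1.1486)
step 20: x0=(-0.5738, 2.0291) x1=(1.7880, 1.1500)
step 21: x0=(-0.5629, 2.0381) x1=(1.7868, 1.1516)

(-0.5629, 2.0381)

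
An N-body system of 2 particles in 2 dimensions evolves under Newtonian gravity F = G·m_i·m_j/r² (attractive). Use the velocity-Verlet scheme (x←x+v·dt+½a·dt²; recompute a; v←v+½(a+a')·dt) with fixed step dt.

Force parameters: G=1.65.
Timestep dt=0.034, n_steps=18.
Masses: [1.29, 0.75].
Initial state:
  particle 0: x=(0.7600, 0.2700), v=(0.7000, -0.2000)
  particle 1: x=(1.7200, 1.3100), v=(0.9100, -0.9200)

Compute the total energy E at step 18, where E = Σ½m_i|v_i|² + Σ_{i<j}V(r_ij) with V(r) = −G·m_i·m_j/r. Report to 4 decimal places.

step 0: x0=(0.7600, 0.2700) x1=(1.7200, 1.3100)
step 1: x0=(0.7840, 0.2635) x1=(1.7505, 1.2783)
step 2: x0=(0.8086, 0.2575) x1=(1.7802, 1.2456)
step 3: x0=(0.8337, 0.2520) x1=(1.8089, 1.2121)
step 4: x0=(0.8593, 0.2470) x1=(1.8368, 1.1776)
step 5: x0=(0.8854, 0.2426) x1=(1.8636, 1.1422)
step 6: x0=(0.9122, 0.2388) x1=(1.8894, 1.1059)
step 7: x0=(0.9396, 0.2355) x1=(1.9142, 1.0685)
step 8: x0=(0.9677, 0.2327) x1=(1.9378, 1.0303)
step 9: x0=(0.9965, 0.2306) x1=(1.9602, 0.9910)
step 10: x0=(1.0260, 0.2290) x1=(1.9813, 0.9507)
step 11: x0=(1.0563, 0.2281) x1=(2.0010, 0.9094)
step 12: x0=(1.0874, 0.2277) x1=(2.0193, 0.8670)
step 13: x0=(1.1195, 0.2280) x1=(2.0360, 0.8236)
step 14: x0=(1.1526, 0.2289) x1=(2.0510, 0.7790)
step 15: x0=(1.1868, 0.2305) x1=(2.0640, 0.7332)
step 16: x0=(1.2222, 0.2328) x1=(2.0750, 0.6863)
step 17: x0=(1.2590, 0.2359) x1=(2.0837, 0.6381)
step 18: x0=(1.2972, 0.2396) x1=(2.0897, 0.5886)
step 0 velocities: v0=(0.7000, -0.2000) v1=(0.9100, -0.9200)
step 0: KE=0.9698, PE=-1.1279, E=-0.1581
step 18 velocities: v0=(1.1517, 0.1222) v1=(0.1331, -1.4742)
step 18: KE=1.6868, PE=-1.8436, E=-0.1568

-0.1568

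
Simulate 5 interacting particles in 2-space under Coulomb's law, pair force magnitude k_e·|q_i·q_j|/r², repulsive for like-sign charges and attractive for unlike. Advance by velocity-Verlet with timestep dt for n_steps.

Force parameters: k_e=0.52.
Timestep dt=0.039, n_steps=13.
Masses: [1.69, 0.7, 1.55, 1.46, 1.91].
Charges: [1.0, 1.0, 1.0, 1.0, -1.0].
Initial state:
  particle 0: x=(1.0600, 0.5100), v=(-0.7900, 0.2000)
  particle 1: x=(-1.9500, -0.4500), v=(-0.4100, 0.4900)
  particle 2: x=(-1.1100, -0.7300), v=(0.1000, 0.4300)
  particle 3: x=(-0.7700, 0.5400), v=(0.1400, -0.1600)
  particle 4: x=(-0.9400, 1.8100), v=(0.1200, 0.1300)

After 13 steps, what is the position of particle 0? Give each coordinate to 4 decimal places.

(0.6774, 0.6210)

step 0: x0=(1.0600, 0.5100) x1=(-1.9500, -0.4500) x2=(-1.1100, -0.7300) x3=(-0.7700, 0.5400) x4=(-0.9400, 1.8100)
step 1: x0=(1.0293, 0.5178) x1=(-1.9669, -0.4307) x2=(-1.1059, -0.7135) x3=(-0.7645, 0.5341) x4=(-0.9353, 1.8149)
step 2: x0=(0.9987, 0.5258) x1=(-1.9855, -0.4112) x2=(-1.1013, -0.6974) x3=(-0.7590, 0.5291) x4=(-0.9305, 1.8193)
step 3: x0=(0.9684, 0.5338) x1=(-2.0057, -0.3915) x2=(-1.0963, -0.6817) x3=(-0.7534, 0.5248) x4=(-0.9257, 1.8233)
step 4: x0=(0.9383, 0.5420) x1=(-2.0275, -0.3715) x2=(-1.0909, -0.6665) x3=(-0.7477, 0.5213) x4=(-0.9208, 1.8270)
step 5: x0=(0.9083, 0.5503) x1=(-2.0509, -0.3513) x2=(-1.0852, -0.6518) x3=(-0.7421, 0.5185) x4=(-0.9158, 1.8302)
step 6: x0=(0.8786, 0.5586) x1=(-2.0757, -0.3308) x2=(-1.0792, -0.6375) x3=(-0.7363, 0.5165) x4=(-0.9108, 1.8330)
step 7: x0=(0.8491, 0.5671) x1=(-2.1019, -0.3102) x2=(-1.0729, -0.6236) x3=(-0.7305, 0.5154) x4=(-0.9057, 1.8354)
step 8: x0=(0.8199, 0.5758) x1=(-2.1294, -0.2894) x2=(-1.0664, -0.6102) x3=(-0.7247, 0.5149) x4=(-0.9006, 1.8374)
step 9: x0=(0.7908, 0.5845) x1=(-2.1582, -0.2684) x2=(-1.0597, -0.5972) x3=(-0.7189, 0.5153) x4=(-0.8953, 1.8390)
step 10: x0=(0.7621, 0.5934) x1=(-2.1883, -0.2473) x2=(-1.0528, -0.5847) x3=(-0.7130, 0.5164) x4=(-0.8901, 1.8401)
step 11: x0=(0.7336, 0.6025) x1=(-2.2195, -0.2259) x2=(-1.0458, -0.5726) x3=(-0.7072, 0.5183) x4=(-0.8847, 1.8409)
step 12: x0=(0.7053, 0.6117) x1=(-2.2517, -0.2045) x2=(-1.0386, -0.5609) x3=(-0.7013, 0.5209) x4=(-0.8793, 1.8412)
step 13: x0=(0.6774, 0.6210) x1=(-2.2851, -0.1828) x2=(-1.0313, -0.5497) x3=(-0.6955, 0.5243) x4=(-0.8738, 1.8411)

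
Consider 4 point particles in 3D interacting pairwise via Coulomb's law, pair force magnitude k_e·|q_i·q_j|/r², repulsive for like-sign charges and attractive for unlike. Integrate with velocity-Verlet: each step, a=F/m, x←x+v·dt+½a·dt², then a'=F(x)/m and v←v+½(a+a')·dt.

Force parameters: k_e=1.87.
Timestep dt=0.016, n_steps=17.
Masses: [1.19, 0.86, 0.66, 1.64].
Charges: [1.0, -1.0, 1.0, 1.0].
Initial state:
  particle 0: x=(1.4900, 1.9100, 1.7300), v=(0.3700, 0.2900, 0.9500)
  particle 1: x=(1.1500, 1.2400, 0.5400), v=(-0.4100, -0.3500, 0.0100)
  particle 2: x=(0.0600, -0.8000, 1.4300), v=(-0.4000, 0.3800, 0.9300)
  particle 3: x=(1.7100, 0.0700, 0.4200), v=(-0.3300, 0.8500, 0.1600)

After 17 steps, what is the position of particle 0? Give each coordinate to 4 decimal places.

(1.5861, 1.9908, 1.9747)

step 0: x0=(1.4900, 1.9100, 1.7300) x1=(1.1500, 1.2400, 0.5400) x2=(0.0600, -0.8000, 1.4300) x3=(1.7100, 0.0700, 0.4200)
step 1: x0=(1.4959, 1.9146, 1.7451) x1=(1.1435, 1.2343, 0.5403) x2=(0.0535, -0.7939, 1.4449) x3=(1.7047, 0.0837, 0.4225)
step 2: x0=(1.5018, 1.9193, 1.7602) x1=(1.1372, 1.2283, 0.5408) x2=(0.0470, -0.7879, 1.4598) x3=(1.6994, 0.0975, 0.4250)
step 3: x0=(1.5076, 1.9239, 1.7751) x1=(1.1311, 1.2221, 0.5415) x2=(0.0403, -0.7819, 1.4748) x3=(1.6941, 0.1114, 0.4275)
step 4: x0=(1.5134, 1.9286, 1.7899) x1=(1.1252, 1.2156, 0.5425) x2=(0.0335, -0.7760, 1.4897) x3=(1.6887, 0.1255, 0.4299)
step 5: x0=(1.5192, 1.9333, 1.8046) x1=(1.1194, 1.2088, 0.5437) x2=(0.0267, -0.7700, 1.5047) x3=(1.6833, 0.1398, 0.4322)
step 6: x0=(1.5249, 1.9380, 1.8192) x1=(1.1139, 1.2018, 0.5450) x2=(0.0197, -0.7642, 1.5197) x3=(1.6778, 0.1542, 0.4345)
step 7: x0=(1.5306, 1.9427, 1.8337) x1=(1.1085, 1.1944, 0.5466) x2=(0.0126, -0.7583, 1.5348) x3=(1.6724, 0.1687, 0.4368)
step 8: x0=(1.5363, 1.9474, 1.8481) x1=(1.1034, 1.1868, 0.5484) x2=(0.0055, -0.7525, 1.5498) x3=(1.6668, 0.1835, 0.4390)
step 9: x0=(1.5419, 1.9522, 1.8625) x1=(1.0985, 1.1788, 0.5503) x2=(-0.0018, -0.7467, 1.5649) x3=(1.6612, 0.1984, 0.4411)
step 10: x0=(1.5475, 1.9569, 1.8767) x1=(1.0939, 1.1704, 0.5525) x2=(-0.0091, -0.7409, 1.5800) x3=(1.6555, 0.2134, 0.4432)
step 11: x0=(1.5531, 1.9617, 1.8909) x1=(1.0894, 1.1617, 0.5548) x2=(-0.0166, -0.7352, 1.5951) x3=(1.6498, 0.2287, 0.4453)
step 12: x0=(1.5586, 1.9665, 1.9051) x1=(1.0853, 1.1527, 0.5573) x2=(-0.0241, -0.7295, 1.6102) x3=(1.6440, 0.2441, 0.4474)
step 13: x0=(1.5642, 1.9713, 1.9191) x1=(1.0814, 1.1433, 0.5599) x2=(-0.0317, -0.7238, 1.6253) x3=(1.6381, 0.2598, 0.4493)
step 14: x0=(1.5697, 1.9762, 1.9331) x1=(1.0778, 1.1334, 0.5627) x2=(-0.0394, -0.7182, 1.6405) x3=(1.6321, 0.2756, 0.4513)
step 15: x0=(1.5752, 1.9810, 1.9470) x1=(1.0744, 1.1232, 0.5656) x2=(-0.0472, -0.7125, 1.6556) x3=(1.6260, 0.2917, 0.4532)
step 16: x0=(1.5806, 1.9859, 1.9609) x1=(1.0714, 1.1125, 0.5687) x2=(-0.0551, -0.7069, 1.6708) x3=(1.6198, 0.3079, 0.4551)
step 17: x0=(1.5861, 1.9908, 1.9747) x1=(1.0688, 1.1014, 0.5719) x2=(-0.0630, -0.7014, 1.6859) x3=(1.6134, 0.3245, 0.4569)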